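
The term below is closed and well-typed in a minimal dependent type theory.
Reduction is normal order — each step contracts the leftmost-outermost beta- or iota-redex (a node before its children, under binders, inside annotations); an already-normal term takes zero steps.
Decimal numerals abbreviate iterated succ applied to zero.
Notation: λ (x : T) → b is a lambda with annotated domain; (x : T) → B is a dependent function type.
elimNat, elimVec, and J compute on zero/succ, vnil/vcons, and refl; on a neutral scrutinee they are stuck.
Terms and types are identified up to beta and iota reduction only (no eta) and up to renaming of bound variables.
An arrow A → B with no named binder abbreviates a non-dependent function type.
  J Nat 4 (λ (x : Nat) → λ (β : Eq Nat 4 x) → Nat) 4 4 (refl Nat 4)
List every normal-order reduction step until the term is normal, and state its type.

normal-order reduction:
  J Nat 4 (λ (x : Nat) → λ (β : Eq Nat 4 x) → Nat) 4 4 (refl Nat 4)
  ~> 4
inferred type:
  Nat


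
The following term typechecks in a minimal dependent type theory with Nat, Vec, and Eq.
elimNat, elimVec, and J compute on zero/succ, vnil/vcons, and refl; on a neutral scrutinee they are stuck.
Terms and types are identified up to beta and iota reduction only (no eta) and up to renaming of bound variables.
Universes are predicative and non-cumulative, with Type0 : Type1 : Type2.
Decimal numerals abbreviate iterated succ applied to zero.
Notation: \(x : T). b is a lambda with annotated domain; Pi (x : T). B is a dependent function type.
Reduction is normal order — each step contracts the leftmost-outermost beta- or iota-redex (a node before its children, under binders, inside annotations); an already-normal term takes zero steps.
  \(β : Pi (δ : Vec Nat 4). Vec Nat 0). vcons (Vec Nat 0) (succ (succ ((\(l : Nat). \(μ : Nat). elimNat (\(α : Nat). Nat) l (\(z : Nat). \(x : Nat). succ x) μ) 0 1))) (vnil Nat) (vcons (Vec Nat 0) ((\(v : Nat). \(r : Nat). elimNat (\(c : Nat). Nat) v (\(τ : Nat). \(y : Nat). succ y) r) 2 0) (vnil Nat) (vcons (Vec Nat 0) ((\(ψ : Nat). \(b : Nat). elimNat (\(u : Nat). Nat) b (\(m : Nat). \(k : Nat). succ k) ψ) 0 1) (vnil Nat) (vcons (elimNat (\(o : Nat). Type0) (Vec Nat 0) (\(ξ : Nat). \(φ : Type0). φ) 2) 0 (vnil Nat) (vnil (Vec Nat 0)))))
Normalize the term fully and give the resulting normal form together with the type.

resulting normal form:
  \(β : Pi (δ : Vec Nat 4). Vec Nat 0). vcons (Vec Nat 0) 3 (vnil Nat) (vcons (Vec Nat 0) 2 (vnil Nat) (vcons (Vec Nat 0) 1 (vnil Nat) (vcons (Vec Nat 0) 0 (vnil Nat) (vnil (Vec Nat 0)))))
the term's type:
  Pi (β : Pi (δ : Vec Nat 4). Vec Nat 0). Vec (Vec Nat 0) 4
observation: the term reaches its normal form after 19 normal-order steps.


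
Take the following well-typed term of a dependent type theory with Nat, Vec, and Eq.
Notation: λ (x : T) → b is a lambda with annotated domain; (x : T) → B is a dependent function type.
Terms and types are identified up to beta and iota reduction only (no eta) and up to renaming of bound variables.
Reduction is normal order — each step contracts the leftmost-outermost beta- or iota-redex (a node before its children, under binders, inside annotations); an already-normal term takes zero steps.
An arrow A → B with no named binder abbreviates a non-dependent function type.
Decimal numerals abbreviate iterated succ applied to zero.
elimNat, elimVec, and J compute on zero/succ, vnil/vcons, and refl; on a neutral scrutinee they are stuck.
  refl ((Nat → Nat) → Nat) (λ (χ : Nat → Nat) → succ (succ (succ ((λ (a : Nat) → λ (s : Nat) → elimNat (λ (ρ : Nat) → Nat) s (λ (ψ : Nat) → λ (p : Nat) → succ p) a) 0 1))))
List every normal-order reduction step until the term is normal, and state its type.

reduction (normal order):
  refl ((Nat → Nat) → Nat) (λ (χ : Nat → Nat) → succ (succ (succ ((λ (a : Nat) → λ (s : Nat) → elimNat (λ (ρ : Nat) → Nat) s (λ (ψ : Nat) → λ (p : Nat) → succ p) a) 0 1))))
  ~> refl ((Nat → Nat) → Nat) (λ (χ : Nat → Nat) → succ (succ (succ ((λ (a : Nat) → elimNat (λ (s : Nat) → Nat) a (λ (ρ : Nat) → λ (ψ : Nat) → succ ψ) 0) 1))))
  ~> refl ((Nat → Nat) → Nat) (λ (χ : Nat → Nat) → succ (succ (succ (elimNat (λ (a : Nat) → Nat) 1 (λ (s : Nat) → λ (ρ : Nat) → succ ρ) 0))))
  ~> refl ((Nat → Nat) → Nat) (λ (χ : Nat → Nat) → 4)
inferred type:
  Eq ((Nat → Nat) → Nat) (λ (χ : Nat → Nat) → 4) (λ (a : Nat → Nat) → 4)


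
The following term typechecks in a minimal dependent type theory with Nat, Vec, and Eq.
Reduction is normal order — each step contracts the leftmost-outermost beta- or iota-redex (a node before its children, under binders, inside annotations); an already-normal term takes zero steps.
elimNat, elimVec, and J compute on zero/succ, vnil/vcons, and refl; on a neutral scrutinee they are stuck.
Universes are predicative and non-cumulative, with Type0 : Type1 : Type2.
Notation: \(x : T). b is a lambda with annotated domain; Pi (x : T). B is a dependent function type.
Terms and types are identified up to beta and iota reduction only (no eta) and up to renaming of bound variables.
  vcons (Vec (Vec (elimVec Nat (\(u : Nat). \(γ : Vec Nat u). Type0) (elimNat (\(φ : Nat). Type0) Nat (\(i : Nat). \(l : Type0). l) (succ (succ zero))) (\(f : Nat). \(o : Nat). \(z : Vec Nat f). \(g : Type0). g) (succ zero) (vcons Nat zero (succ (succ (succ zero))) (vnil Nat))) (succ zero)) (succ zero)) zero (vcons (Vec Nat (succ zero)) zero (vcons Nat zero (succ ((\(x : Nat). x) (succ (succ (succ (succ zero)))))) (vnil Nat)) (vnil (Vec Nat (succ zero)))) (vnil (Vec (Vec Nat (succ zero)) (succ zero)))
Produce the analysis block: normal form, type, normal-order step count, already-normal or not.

reduced normal form:
  vcons (Vec (Vec Nat (succ zero)) (succ zero)) zero (vcons (Vec Nat (succ zero)) zero (vcons Nat zero (succ (succ (succ (succ (succ zero))))) (vnil Nat)) (vnil (Vec Nat (succ zero)))) (vnil (Vec (Vec Nat (succ zero)) (succ zero)))
inferred type:
  Vec (Vec (Vec Nat (succ zero)) (succ zero)) (succ zero)
steps to reach normal form (normal order): 14
already normal: no
first contracted redex: an elimVec iota-redex


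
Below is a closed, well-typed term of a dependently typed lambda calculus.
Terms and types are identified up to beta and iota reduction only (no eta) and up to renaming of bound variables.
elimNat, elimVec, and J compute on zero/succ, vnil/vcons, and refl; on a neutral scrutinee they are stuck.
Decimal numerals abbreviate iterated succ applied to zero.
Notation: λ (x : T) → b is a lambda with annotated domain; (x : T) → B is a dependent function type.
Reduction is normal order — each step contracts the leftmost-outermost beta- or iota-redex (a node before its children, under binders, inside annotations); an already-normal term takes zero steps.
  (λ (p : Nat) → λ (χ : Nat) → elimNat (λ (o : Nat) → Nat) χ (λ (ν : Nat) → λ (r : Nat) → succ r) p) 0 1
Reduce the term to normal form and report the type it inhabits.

normal form:
  1
type:
  Nat
observation: the term reaches its normal form after 3 normal-order steps.


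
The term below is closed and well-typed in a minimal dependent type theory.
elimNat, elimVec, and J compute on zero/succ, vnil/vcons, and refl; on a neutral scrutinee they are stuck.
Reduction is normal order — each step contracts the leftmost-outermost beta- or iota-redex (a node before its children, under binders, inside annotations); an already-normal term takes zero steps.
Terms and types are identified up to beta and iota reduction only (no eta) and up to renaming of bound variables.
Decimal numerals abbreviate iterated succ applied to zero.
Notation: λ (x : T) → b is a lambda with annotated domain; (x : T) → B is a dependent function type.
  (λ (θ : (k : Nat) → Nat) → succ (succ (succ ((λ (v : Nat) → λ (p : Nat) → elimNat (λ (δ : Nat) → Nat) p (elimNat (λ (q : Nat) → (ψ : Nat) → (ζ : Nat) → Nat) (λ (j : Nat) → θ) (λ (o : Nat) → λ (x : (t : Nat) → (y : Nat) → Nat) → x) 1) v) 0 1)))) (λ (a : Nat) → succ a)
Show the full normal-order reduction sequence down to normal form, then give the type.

reduction (normal order):
  (λ (θ : (k : Nat) → Nat) → succ (succ (succ ((λ (v : Nat) → λ (p : Nat) → elimNat (λ (δ : Nat) → Nat) p (elimNat (λ (q : Nat) → (ψ : Nat) → (ζ : Nat) → Nat) (λ (j : Nat) → θ) (λ (o : Nat) → λ (x : (t : Nat) → (y : Nat) → Nat) → x) 1) v) 0 1)))) (λ (a : Nat) → succ a)
  ~> succ (succ (succ ((λ (θ : Nat) → λ (k : Nat) → elimNat (λ (v : Nat) → Nat) k (elimNat (λ (p : Nat) → (δ : Nat) → (q : Nat) → Nat) (λ (ψ : Nat) → λ (ζ : Nat) → succ ζ) (λ (j : Nat) → λ (o : (x : Nat) → (t : Nat) → Nat) → o) 1) θ) 0 1)))
  ~> succ (succ (succ ((λ (θ : Nat) → elimNat (λ (k : Nat) → Nat) θ (elimNat (λ (v : Nat) → (p : Nat) → (δ : Nat) → Nat) (λ (q : Nat) → λ (ψ : Nat) → succ ψ) (λ (ζ : Nat) → λ (j : (o : Nat) → (x : Nat) → Nat) → j) 1) 0) 1)))
  ~> succ (succ (succ (elimNat (λ (θ : Nat) → Nat) 1 (elimNat (λ (k : Nat) → (v : Nat) → (p : Nat) → Nat) (λ (δ : Nat) → λ (q : Nat) → succ q) (λ (ψ : Nat) → λ (ζ : (j : Nat) → (o : Nat) → Nat) → ζ) 1) 0)))
  ~> 4
the term's type:
  Nat


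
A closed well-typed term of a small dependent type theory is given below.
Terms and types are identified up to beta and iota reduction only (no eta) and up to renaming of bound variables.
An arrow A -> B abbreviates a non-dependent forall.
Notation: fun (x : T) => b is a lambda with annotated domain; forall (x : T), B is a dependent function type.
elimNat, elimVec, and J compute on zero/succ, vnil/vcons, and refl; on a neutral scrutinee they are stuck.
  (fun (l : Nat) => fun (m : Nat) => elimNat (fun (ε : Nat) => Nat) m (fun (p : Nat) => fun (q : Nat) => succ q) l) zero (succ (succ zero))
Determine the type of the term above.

inferred type:
  Nat


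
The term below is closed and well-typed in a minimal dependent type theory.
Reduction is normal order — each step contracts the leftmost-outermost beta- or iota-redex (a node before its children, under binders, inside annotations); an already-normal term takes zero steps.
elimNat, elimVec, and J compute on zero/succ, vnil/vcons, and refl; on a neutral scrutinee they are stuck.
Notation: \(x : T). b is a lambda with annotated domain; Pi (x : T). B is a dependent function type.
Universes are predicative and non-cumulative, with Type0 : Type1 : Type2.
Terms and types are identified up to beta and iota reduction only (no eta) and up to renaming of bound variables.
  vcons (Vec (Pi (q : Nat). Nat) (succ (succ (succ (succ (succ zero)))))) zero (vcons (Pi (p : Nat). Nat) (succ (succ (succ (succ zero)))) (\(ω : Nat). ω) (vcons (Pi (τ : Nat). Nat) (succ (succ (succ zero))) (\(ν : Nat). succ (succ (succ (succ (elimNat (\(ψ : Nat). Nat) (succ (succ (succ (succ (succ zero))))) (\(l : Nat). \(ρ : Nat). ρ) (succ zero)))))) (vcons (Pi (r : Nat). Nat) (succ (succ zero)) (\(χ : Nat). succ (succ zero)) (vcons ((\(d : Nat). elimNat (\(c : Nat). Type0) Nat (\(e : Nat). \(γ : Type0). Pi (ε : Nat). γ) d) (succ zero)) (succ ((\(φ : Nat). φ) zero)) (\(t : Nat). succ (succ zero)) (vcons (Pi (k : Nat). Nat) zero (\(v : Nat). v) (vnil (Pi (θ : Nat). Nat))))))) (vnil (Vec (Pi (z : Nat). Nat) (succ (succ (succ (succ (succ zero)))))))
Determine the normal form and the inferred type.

normal form:
  vcons (Vec (Pi (q : Nat). Nat) (succ (succ (succ (succ (succ zero)))))) zero (vcons (Pi (p : Nat). Nat) (succ (succ (succ (succ zero)))) (\(ω : Nat). ω) (vcons (Pi (τ : Nat). Nat) (succ (succ (succ zero))) (\(ν : Nat). succ (succ (succ (succ (succ (succ (succ (succ (succ zero))))))))) (vcons (Pi (ψ : Nat). Nat) (succ (succ zero)) (\(l : Nat). succ (succ zero)) (vcons (Pi (ρ : Nat). Nat) (succ zero) (\(r : Nat). succ (succ zero)) (vcons (Pi (χ : Nat). Nat) zero (\(d : Nat). d) (vnil (Pi (c : Nat). Nat))))))) (vnil (Vec (Pi (e : Nat). Nat) (succ (succ (succ (succ (succ zero)))))))
type:
  Vec (Vec (Pi (q : Nat). Nat) (succ (succ (succ (succ (succ zero)))))) (succ zero)
observation: reduction starts at an elimNat iota-redex, and 10 normal-order steps reach the normal form.


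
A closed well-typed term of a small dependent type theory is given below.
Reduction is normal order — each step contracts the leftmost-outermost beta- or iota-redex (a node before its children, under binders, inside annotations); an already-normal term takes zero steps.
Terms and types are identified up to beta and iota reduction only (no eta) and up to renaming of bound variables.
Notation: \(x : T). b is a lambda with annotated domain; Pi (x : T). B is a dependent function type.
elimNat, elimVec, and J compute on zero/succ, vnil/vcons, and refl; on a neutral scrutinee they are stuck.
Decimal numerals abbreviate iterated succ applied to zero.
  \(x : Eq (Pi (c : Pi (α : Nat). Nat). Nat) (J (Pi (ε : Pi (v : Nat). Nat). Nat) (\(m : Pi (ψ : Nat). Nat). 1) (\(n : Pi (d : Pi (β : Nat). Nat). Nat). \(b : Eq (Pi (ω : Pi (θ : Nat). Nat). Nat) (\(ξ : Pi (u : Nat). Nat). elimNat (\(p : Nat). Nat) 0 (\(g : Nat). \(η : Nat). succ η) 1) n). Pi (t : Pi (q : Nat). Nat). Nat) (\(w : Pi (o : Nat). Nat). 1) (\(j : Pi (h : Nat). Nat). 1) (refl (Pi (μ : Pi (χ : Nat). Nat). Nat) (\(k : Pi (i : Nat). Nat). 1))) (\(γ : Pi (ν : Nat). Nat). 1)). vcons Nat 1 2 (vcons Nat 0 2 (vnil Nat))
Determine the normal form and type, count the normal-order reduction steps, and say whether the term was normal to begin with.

resulting normal form:
  \(x : Eq (Pi (c : Pi (α : Nat). Nat). Nat) (\(ε : Pi (v : Nat). Nat). 1) (\(m : Pi (ψ : Nat). Nat). 1)). vcons Nat 1 2 (vcons Nat 0 2 (vnil Nat))
the term's type:
  Pi (x : Eq (Pi (c : Pi (α : Nat). Nat). Nat) (\(ε : Pi (v : Nat). Nat). 1) (\(m : Pi (ψ : Nat). Nat). 1)). Vec Nat 2
reduction steps (normal order): 1
started in normal form: no
first redex: a J iota-redex


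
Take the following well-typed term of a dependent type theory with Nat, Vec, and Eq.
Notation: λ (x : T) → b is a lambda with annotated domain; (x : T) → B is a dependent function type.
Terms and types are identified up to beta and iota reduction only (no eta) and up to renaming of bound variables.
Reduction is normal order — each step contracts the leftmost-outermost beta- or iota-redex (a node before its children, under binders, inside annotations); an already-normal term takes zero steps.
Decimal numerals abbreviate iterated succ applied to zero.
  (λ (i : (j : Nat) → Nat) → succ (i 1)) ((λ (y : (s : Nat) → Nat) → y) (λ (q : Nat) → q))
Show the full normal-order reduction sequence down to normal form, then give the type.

normal-order reduction:
  (λ (i : (j : Nat) → Nat) → succ (i 1)) ((λ (y : (s : Nat) → Nat) → y) (λ (q : Nat) → q))
  ~> succ ((λ (i : (j : Nat) → Nat) → i) (λ (y : Nat) → y) 1)
  ~> succ ((λ (i : Nat) → i) 1)
  ~> 2
type:
  Nat


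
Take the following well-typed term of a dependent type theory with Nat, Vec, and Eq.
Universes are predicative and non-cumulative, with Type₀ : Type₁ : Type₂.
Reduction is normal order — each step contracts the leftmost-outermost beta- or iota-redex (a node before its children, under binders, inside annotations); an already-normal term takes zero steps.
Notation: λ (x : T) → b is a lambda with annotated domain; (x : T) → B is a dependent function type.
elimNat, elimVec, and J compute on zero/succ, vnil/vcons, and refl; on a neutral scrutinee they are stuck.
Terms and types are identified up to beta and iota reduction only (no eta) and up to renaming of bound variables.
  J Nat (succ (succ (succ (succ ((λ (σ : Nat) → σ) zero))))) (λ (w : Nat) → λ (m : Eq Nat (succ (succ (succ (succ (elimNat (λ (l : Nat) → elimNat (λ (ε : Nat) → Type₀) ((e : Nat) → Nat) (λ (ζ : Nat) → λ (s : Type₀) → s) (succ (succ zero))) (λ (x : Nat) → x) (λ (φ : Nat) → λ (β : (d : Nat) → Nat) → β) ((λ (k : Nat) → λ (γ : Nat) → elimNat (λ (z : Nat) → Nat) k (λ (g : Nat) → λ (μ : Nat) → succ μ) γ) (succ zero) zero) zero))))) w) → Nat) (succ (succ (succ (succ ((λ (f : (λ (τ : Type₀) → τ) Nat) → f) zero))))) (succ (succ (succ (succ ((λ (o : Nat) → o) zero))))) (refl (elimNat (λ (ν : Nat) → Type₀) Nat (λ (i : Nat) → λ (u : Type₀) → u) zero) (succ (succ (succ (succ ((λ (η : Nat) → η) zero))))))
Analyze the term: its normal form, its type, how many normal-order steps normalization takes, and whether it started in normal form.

normal form:
  succ (succ (succ (succ zero)))
type:
  Nat
normal-order step count: 2
term was already normal: no
first contracted redex: a J iota-redex


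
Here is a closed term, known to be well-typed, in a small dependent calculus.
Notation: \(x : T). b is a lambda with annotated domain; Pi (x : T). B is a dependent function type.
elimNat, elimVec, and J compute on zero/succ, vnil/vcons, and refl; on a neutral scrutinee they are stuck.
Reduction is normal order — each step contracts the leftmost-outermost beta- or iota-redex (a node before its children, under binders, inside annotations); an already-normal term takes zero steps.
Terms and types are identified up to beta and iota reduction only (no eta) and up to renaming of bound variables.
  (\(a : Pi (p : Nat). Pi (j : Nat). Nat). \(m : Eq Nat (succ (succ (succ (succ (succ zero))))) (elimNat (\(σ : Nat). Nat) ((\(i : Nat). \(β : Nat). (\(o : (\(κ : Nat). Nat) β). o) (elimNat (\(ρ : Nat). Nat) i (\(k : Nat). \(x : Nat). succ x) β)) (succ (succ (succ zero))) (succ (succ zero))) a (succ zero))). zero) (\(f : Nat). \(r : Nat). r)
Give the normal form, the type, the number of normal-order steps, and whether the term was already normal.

normal form:
  \(a : Eq Nat (succ (succ (succ (succ (succ zero))))) (succ (succ (succ (succ (succ zero)))))). zero
type:
  Pi (a : Eq Nat (succ (succ (succ (succ (succ zero))))) (succ (succ (succ (succ (succ zero)))))). Nat
steps to reach normal form (normal order): 15
term was already normal: no
first redex: a beta-redex


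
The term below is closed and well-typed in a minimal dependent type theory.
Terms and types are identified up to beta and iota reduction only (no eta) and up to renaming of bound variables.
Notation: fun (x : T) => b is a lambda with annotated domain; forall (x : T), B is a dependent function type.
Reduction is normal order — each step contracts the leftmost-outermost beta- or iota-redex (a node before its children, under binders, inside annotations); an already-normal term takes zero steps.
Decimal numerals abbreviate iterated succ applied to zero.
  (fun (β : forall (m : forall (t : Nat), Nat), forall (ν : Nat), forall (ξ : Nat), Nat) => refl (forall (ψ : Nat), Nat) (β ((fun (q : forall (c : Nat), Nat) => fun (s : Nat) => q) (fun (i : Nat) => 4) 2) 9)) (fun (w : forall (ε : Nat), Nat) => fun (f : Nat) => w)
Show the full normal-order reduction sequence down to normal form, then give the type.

reduction (normal order):
  (fun (β : forall (m : forall (t : Nat), Nat), forall (ν : Nat), forall (ξ : Nat), Nat) => refl (forall (ψ : Nat), Nat) (β ((fun (q : forall (c : Nat), Nat) => fun (s : Nat) => q) (fun (i : Nat) => 4) 2) 9)) (fun (w : forall (ε : Nat), Nat) => fun (f : Nat) => w)
  ~> refl (forall (β : Nat), Nat) ((fun (m : forall (t : Nat), Nat) => fun (ν : Nat) => m) ((fun (ξ : forall (ψ : Nat), Nat) => fun (q : Nat) => ξ) (fun (c : Nat) => 4) 2) 9)
  ~> refl (forall (β : Nat), Nat) ((fun (m : Nat) => (fun (t : forall (ν : Nat), Nat) => fun (ξ : Nat) => t) (fun (ψ : Nat) => 4) 2) 9)
  ~> refl (forall (β : Nat), Nat) ((fun (m : forall (t : Nat), Nat) => fun (ν : Nat) => m) (fun (ξ : Nat) => 4) 2)
  ~> refl (forall (β : Nat), Nat) ((fun (m : Nat) => fun (t : Nat) => 4) 2)
  ~> refl (forall (β : Nat), Nat) (fun (m : Nat) => 4)
inferred type:
  Eq (forall (β : Nat), Nat) (fun (m : Nat) => 4) (fun (t : Nat) => 4)


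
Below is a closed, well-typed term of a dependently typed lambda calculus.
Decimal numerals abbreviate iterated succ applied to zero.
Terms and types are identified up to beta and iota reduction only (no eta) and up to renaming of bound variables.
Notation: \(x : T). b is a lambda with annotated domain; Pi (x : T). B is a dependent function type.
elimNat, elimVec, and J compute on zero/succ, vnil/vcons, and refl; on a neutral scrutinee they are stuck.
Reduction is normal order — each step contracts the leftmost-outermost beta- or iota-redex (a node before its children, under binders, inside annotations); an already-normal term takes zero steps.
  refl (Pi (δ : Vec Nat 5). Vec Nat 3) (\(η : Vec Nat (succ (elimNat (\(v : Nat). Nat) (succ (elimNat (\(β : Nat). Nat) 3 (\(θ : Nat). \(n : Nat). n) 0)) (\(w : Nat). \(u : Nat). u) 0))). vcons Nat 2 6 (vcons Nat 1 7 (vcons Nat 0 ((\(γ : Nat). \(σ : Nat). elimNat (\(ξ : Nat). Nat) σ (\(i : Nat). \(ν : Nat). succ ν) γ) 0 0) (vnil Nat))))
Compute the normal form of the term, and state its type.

reduced normal form:
  refl (Pi (δ : Vec Nat 5). Vec Nat 3) (\(η : Vec Nat 5). vcons Nat 2 6 (vcons Nat 1 7 (vcons Nat 0 0 (vnil Nat))))
the term's type:
  Eq (Pi (δ : Vec Nat 5). Vec Nat 3) (\(η : Vec Nat 5). vcons Nat 2 6 (vcons Nat 1 7 (vcons Nat 0 0 (vnil Nat)))) (\(v : Vec Nat 5). vcons Nat 2 6 (vcons Nat 1 7 (vcons Nat 0 0 (vnil Nat))))


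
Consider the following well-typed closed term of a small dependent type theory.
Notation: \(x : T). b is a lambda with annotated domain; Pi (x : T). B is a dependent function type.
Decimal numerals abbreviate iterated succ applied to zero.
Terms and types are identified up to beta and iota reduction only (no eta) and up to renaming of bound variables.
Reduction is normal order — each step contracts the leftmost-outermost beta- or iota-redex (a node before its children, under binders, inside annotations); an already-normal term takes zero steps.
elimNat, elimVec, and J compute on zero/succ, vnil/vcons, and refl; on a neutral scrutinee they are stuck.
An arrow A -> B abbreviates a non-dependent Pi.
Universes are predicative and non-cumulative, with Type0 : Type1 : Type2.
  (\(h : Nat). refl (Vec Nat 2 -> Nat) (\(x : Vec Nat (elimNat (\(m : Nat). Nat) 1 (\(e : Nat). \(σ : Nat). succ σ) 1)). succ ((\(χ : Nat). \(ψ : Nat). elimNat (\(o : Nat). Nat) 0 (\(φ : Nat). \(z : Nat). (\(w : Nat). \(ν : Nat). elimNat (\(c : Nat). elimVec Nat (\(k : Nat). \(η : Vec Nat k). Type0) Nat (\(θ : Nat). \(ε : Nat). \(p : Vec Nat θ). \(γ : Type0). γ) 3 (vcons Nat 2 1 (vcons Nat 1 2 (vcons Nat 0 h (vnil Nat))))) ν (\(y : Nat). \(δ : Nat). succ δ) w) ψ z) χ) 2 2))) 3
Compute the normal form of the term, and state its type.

normal form:
  refl (Vec Nat 2 -> Nat) (\(h : Vec Nat 2). 5)
type:
  Eq (Vec Nat 2 -> Nat) (\(h : Vec Nat 2). 5) (\(x : Vec Nat 2). 5)


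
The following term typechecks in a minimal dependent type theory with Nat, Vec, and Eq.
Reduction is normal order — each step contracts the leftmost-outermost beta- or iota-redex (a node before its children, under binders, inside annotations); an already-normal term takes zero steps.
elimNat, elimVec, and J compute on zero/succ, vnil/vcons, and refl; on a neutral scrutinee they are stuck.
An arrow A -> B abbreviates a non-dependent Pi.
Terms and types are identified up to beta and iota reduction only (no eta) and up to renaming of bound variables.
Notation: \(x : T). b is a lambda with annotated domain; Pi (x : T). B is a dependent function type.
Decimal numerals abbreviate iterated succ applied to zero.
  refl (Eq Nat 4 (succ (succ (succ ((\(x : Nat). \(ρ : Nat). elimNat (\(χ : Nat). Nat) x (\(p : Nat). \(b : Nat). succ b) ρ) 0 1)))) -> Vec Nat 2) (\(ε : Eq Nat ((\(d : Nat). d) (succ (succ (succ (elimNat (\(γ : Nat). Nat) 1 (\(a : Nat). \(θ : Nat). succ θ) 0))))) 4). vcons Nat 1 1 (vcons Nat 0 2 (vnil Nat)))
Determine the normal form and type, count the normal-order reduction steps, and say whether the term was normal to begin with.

reduced normal form:
  refl (Eq Nat 4 4 -> Vec Nat 2) (\(x : Eq Nat 4 4). vcons Nat 1 1 (vcons Nat 0 2 (vnil Nat)))
type:
  Eq (Eq Nat 4 4 -> Vec Nat 2) (\(x : Eq Nat 4 4). vcons Nat 1 1 (vcons Nat 0 2 (vnil Nat))) (\(ρ : Eq Nat 4 4). vcons Nat 1 1 (vcons Nat 0 2 (vnil Nat)))
reduction steps (normal order): 8
already normal: no
first contracted redex: a beta-redex


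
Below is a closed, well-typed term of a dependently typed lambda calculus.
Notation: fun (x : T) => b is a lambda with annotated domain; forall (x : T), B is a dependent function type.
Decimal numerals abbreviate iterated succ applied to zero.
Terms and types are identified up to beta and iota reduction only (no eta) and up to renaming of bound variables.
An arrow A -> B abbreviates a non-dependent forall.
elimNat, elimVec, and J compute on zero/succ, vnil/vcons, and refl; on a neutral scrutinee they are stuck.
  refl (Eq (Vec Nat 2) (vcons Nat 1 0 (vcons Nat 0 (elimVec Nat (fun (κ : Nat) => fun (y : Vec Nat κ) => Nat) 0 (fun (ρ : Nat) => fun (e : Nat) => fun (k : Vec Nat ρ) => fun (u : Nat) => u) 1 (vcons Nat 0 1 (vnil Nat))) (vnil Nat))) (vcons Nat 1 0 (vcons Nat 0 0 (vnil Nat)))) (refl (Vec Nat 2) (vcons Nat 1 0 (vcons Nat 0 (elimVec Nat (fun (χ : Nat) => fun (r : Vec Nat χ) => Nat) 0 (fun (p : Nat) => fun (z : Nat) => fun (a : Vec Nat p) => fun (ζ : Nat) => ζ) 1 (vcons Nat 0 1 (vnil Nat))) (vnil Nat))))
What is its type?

the term's type:
  Eq (Eq (Vec Nat 2) (vcons Nat 1 0 (vcons Nat 0 0 (vnil Nat))) (vcons Nat 1 0 (vcons Nat 0 0 (vnil Nat)))) (refl (Vec Nat 2) (vcons Nat 1 0 (vcons Nat 0 0 (vnil Nat)))) (refl (Vec Nat 2) (vcons Nat 1 0 (vcons Nat 0 0 (vnil Nat))))


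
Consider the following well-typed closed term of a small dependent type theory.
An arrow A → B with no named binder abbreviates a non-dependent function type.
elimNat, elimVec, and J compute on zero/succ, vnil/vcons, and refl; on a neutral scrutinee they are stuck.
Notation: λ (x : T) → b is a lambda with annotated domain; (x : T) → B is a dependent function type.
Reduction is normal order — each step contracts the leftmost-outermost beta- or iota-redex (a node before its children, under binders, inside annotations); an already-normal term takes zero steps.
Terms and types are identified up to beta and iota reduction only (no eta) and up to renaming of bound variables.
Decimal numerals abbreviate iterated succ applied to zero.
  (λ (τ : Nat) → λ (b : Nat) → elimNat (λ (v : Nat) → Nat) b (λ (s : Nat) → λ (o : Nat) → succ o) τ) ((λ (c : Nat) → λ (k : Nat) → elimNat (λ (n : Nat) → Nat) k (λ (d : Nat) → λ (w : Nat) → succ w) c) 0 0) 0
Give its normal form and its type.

normal form:
  0
type:
  Nat


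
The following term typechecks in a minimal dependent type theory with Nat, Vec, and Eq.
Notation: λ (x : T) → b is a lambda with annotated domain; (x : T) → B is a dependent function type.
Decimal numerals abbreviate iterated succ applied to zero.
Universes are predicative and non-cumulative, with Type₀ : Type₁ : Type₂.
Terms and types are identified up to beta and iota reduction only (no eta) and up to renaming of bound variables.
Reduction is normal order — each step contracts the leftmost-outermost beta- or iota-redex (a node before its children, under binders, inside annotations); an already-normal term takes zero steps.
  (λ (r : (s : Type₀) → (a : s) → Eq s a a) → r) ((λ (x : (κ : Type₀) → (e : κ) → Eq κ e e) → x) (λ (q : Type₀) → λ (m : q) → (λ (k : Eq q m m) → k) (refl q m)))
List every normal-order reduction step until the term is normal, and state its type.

normal-order reduction sequence:
  (λ (r : (s : Type₀) → (a : s) → Eq s a a) → r) ((λ (x : (κ : Type₀) → (e : κ) → Eq κ e e) → x) (λ (q : Type₀) → λ (m : q) → (λ (k : Eq q m m) → k) (refl q m)))
  ~> (λ (r : (s : Type₀) → (a : s) → Eq s a a) → r) (λ (x : Type₀) → λ (κ : x) → (λ (e : Eq x κ κ) → e) (refl x κ))
  ~> λ (r : Type₀) → λ (s : r) → (λ (a : Eq r s s) → a) (refl r s)
  ~> λ (r : Type₀) → λ (s : r) → refl r s
the term's type:
  (r : Type₀) → (s : r) → Eq r s s


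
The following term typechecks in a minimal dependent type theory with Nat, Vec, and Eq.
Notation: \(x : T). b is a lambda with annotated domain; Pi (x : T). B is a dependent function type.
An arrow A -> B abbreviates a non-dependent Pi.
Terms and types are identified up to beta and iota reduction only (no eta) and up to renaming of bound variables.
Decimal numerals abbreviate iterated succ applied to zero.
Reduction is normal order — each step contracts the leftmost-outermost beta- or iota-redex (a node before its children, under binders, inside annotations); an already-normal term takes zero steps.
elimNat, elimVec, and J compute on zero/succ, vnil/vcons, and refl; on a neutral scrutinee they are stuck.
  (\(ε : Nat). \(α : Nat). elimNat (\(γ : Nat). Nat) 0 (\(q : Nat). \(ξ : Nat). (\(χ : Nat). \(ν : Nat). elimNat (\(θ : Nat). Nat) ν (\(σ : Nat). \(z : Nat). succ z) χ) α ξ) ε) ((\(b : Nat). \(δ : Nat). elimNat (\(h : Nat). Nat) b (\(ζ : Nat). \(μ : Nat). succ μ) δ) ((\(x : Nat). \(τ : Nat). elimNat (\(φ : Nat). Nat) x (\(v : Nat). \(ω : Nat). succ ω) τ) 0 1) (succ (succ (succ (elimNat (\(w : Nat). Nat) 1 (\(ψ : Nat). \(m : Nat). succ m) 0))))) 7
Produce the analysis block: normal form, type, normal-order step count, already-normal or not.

normal form:
  35
the term's type:
  Nat
normal-order step count: 64
term was already normal: no
first redex: a beta-redex


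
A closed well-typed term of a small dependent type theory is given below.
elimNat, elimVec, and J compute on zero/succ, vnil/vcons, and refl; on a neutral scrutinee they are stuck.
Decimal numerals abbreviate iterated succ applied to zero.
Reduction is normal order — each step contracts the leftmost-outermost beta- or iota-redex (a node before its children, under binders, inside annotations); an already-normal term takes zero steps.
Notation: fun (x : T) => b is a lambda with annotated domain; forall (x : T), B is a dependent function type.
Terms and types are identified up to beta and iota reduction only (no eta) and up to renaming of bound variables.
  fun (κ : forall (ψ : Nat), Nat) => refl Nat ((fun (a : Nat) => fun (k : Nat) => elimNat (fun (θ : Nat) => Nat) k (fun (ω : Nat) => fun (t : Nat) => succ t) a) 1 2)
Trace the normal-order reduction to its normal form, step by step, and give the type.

normal-order reduction:
  fun (κ : forall (ψ : Nat), Nat) => refl Nat ((fun (a : Nat) => fun (k : Nat) => elimNat (fun (θ : Nat) => Nat) k (fun (ω : Nat) => fun (t : Nat) => succ t) a) 1 2)
  ~> fun (κ : forall (ψ : Nat), Nat) => refl Nat ((fun (a : Nat) => elimNat (fun (k : Nat) => Nat) a (fun (θ : Nat) => fun (ω : Nat) => succ ω) 1) 2)
  ~> fun (κ : forall (ψ : Nat), Nat) => refl Nat (elimNat (fun (a : Nat) => Nat) 2 (fun (k : Nat) => fun (θ : Nat) => succ θ) 1)
  ~> fun (κ : forall (ψ : Nat), Nat) => refl Nat ((fun (a : Nat) => fun (k : Nat) => succ k) 0 (elimNat (fun (θ : Nat) => Nat) 2 (fun (ω : Nat) => fun (t : Nat) => succ t) 0))
  ~> fun (κ : forall (ψ : Nat), Nat) => refl Nat ((fun (a : Nat) => succ a) (elimNat (fun (k : Nat) => Nat) 2 (fun (θ : Nat) => fun (ω : Nat) => succ ω) 0))
  ~> fun (κ : forall (ψ : Nat), Nat) => refl Nat (succ (elimNat (fun (a : Nat) => Nat) 2 (fun (k : Nat) => fun (θ : Nat) => succ θ) 0))
  ~> fun (κ : forall (ψ : Nat), Nat) => refl Nat 3
inferred type:
  forall (κ : forall (ψ : Nat), Nat), Eq Nat 3 3


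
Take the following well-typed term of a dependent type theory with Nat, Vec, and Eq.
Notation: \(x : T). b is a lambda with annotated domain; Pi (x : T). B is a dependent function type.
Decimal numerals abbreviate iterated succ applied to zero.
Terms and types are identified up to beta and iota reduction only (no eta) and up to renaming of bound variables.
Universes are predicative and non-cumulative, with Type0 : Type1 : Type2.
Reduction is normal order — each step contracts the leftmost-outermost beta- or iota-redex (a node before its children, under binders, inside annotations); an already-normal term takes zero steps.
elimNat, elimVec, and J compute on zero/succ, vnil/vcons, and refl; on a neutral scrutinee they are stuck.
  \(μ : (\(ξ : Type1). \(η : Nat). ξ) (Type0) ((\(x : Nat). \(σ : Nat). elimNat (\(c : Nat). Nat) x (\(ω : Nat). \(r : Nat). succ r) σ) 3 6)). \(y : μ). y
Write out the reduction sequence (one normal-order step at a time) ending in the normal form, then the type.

normal-order reduction sequence:
  \(μ : (\(ξ : Type1). \(η : Nat). ξ) (Type0) ((\(x : Nat). \(σ : Nat). elimNat (\(c : Nat). Nat) x (\(ω : Nat). \(r : Nat). succ r) σ) 3 6)). \(y : μ). y
  ~> \(μ : (\(ξ : Nat). Type0) ((\(η : Nat). \(x : Nat). elimNat (\(σ : Nat). Nat) η (\(c : Nat). \(ω : Nat). succ ω) x) 3 6)). \(r : μ). r
  ~> \(μ : Type0). \(ξ : μ). ξ
inferred type:
  Pi (μ : Type0). Pi (ξ : μ). μ


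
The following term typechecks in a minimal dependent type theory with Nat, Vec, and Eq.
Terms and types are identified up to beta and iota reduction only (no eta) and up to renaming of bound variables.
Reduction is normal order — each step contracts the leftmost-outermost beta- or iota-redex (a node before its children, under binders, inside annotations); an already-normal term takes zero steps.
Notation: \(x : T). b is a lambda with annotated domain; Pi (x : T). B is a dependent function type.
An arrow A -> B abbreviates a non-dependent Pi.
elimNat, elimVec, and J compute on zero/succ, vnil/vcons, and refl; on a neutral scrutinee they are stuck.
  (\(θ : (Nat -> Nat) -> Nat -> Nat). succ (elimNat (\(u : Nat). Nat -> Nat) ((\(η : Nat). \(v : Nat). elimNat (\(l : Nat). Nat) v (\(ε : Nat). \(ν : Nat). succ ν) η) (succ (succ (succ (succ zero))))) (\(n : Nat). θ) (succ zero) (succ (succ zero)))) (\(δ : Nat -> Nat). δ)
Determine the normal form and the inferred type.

resulting normal form:
  succ (succ (succ (succ (succ (succ (succ zero))))))
inferred type:
  Nat
observation: reduction starts at a beta-redex, and 20 normal-order steps reach the normal form.


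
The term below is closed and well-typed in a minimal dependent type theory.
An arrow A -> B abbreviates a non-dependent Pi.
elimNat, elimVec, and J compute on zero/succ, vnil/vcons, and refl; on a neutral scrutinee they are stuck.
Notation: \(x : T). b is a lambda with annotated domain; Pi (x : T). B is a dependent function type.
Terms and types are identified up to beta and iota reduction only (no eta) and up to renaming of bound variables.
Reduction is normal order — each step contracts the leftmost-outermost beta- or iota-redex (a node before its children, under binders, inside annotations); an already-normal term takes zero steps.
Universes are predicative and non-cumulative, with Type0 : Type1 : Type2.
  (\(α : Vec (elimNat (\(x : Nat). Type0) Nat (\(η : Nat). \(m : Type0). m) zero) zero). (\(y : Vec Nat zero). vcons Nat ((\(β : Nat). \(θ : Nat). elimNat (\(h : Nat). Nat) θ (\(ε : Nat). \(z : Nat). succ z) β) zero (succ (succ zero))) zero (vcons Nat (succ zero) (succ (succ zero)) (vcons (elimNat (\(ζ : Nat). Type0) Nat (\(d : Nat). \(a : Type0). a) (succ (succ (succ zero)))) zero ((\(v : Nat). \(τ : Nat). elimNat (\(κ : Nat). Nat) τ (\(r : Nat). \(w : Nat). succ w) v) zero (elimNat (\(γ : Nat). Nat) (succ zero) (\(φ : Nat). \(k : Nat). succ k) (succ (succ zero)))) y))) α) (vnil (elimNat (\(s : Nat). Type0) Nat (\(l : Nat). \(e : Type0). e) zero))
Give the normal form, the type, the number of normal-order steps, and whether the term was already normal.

normal form:
  vcons Nat (succ (succ zero)) zero (vcons Nat (succ zero) (succ (succ zero)) (vcons Nat zero (succ (succ (succ zero))) (vnil Nat)))
the term's type:
  Vec Nat (succ (succ (succ zero)))
reduction steps (normal order): 26
term was already normal: no
first contracted redex: a beta-redex


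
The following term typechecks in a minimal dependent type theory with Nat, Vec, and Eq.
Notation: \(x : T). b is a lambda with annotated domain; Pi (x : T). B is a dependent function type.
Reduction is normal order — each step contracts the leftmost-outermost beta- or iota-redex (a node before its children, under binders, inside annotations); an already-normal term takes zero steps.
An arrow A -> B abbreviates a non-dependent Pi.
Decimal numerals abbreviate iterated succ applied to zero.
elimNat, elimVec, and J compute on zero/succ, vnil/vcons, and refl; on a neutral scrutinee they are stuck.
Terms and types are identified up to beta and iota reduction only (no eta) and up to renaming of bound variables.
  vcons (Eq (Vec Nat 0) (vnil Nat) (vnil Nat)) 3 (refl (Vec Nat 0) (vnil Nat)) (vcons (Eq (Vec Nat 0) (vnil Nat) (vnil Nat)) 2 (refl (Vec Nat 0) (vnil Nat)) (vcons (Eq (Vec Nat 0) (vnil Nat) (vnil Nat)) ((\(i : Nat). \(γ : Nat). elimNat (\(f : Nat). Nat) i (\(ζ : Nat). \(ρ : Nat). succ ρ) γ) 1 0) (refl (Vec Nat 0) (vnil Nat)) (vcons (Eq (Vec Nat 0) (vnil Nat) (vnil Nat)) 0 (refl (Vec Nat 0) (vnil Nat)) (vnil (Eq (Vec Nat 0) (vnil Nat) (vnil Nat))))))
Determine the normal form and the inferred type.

resulting normal form:
  vcons (Eq (Vec Nat 0) (vnil Nat) (vnil Nat)) 3 (refl (Vec Nat 0) (vnil Nat)) (vcons (Eq (Vec Nat 0) (vnil Nat) (vnil Nat)) 2 (refl (Vec Nat 0) (vnil Nat)) (vcons (Eq (Vec Nat 0) (vnil Nat) (vnil Nat)) 1 (refl (Vec Nat 0) (vnil Nat)) (vcons (Eq (Vec Nat 0) (vnil Nat) (vnil Nat)) 0 (refl (Vec Nat 0) (vnil Nat)) (vnil (Eq (Vec Nat 0) (vnil Nat) (vnil Nat))))))
inferred type:
  Vec (Eq (Vec Nat 0) (vnil Nat) (vnil Nat)) 4


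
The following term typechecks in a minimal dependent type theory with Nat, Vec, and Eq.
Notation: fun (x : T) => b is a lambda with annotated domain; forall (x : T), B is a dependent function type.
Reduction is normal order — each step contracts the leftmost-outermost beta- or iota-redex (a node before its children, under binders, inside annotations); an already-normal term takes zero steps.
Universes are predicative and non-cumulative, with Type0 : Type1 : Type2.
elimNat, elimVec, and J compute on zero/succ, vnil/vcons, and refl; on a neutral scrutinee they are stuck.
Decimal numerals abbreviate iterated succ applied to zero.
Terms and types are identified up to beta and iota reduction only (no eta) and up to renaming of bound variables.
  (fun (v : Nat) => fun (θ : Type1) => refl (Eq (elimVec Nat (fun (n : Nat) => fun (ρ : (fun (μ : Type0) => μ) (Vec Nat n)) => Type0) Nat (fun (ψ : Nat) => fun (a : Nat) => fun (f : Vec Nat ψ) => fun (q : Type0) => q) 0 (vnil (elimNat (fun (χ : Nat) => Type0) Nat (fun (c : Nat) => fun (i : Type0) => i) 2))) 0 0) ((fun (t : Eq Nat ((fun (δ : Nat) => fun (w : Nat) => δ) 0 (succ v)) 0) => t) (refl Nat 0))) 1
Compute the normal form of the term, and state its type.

normal form:
  fun (v : Type1) => refl (Eq Nat 0 0) (refl Nat 0)
inferred type:
  forall (v : Type1), Eq (Eq Nat 0 0) (refl Nat 0) (refl Nat 0)
observation: normalization takes exactly 3 steps under the normal-order strategy.


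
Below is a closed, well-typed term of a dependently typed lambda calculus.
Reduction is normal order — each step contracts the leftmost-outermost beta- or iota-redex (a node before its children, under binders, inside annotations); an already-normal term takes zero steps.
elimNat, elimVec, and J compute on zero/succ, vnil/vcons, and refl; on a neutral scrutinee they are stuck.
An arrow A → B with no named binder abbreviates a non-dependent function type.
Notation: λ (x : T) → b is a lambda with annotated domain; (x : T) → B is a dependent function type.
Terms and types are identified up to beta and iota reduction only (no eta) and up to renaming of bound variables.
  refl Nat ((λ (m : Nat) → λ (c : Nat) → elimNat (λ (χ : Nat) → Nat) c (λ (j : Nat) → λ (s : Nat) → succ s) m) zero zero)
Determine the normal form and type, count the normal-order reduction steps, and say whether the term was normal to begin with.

resulting normal form:
  refl Nat zero
the term's type:
  Eq Nat zero zero
steps to reach normal form (normal order): 3
already normal: no
first contracted redex: a beta-redex
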